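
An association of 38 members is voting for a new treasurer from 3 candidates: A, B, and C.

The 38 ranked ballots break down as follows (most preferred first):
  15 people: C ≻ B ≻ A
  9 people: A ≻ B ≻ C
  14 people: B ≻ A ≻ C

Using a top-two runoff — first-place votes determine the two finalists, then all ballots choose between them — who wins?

B

Round 1 first-place votes: A 9, B 14, C 15. C and B advance.
Runoff: C is ranked above B on 15 ballots, B above C on 23.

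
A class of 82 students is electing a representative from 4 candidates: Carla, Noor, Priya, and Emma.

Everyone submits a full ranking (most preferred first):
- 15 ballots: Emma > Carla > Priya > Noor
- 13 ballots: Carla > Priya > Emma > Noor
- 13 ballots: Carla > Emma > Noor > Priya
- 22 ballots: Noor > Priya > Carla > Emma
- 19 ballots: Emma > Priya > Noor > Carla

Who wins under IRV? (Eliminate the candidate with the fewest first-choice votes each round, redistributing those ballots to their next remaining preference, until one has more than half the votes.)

Carla

Round 1: Carla 26, Noor 22, Priya 0, Emma 34. Priya eliminated.
Round 2: Carla 26, Noor 22, Emma 34. Noor eliminated.
Round 3: Carla 48, Emma 34. Carla has a majority (≥42).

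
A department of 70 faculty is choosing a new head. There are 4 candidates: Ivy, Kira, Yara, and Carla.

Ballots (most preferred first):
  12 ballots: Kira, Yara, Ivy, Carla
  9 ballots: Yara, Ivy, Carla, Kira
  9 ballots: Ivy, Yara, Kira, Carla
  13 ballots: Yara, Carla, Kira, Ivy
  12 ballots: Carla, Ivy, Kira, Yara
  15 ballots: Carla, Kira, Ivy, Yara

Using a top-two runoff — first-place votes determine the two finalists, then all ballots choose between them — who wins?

Yara

Round 1 first-place votes: Ivy 9, Kira 12, Yara 22, Carla 27. Carla and Yara advance.
Runoff: Carla is ranked above Yara on 27 ballots, Yara above Carla on 43.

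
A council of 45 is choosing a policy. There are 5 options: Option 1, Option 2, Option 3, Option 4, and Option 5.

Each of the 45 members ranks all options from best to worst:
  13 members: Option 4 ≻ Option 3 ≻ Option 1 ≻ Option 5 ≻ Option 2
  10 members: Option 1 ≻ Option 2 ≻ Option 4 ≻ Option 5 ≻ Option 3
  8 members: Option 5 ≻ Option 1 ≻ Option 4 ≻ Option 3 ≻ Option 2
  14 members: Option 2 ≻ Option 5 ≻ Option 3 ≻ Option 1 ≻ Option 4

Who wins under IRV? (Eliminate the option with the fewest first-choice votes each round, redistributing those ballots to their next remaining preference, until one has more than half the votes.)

Option 1

Round 1: Option 1 10, Option 2 14, Option 3 0, Option 4 13, Option 5 8. Option 3 eliminated.
Round 2: Option 1 10, Option 2 14, Option 4 13, Option 5 8. Option 5 eliminated.
Round 3: Option 1 18, Option 2 14, Option 4 13. Option 4 eliminated.
Round 4: Option 1 31, Option 2 14. Option 1 has a majority (≥23).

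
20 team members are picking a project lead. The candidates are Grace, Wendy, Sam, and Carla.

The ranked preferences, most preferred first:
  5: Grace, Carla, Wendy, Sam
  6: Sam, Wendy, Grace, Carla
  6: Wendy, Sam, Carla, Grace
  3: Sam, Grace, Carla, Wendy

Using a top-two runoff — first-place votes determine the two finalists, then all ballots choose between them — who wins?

Wendy

Round 1 first-place votes: Grace 5, Wendy 6, Sam 9, Carla 0. Sam and Wendy advance.
Runoff: Sam is ranked above Wendy on 9 ballots, Wendy above Sam on 11.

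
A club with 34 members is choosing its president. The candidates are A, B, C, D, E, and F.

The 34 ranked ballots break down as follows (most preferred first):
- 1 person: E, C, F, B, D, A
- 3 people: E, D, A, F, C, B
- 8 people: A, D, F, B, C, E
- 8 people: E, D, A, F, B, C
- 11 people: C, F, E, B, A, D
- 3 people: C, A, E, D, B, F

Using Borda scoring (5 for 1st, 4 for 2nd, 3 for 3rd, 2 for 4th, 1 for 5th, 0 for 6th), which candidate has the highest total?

E

A: 1×0 + 3×3 + 8×5 + 8×3 + 11×1 + 3×4 = 96
B: 1×2 + 3×0 + 8×2 + 8×1 + 11×2 + 3×1 = 51
C: 1×4 + 3×1 + 8×1 + 8×0 + 11×5 + 3×5 = 85
D: 1×1 + 3×4 + 8×4 + 8×4 + 11×0 + 3×2 = 83
E: 1×5 + 3×5 + 8×0 + 8×5 + 11×3 + 3×3 = 102
F: 1×3 + 3×2 + 8×3 + 8×2 + 11×4 + 3×0 = 93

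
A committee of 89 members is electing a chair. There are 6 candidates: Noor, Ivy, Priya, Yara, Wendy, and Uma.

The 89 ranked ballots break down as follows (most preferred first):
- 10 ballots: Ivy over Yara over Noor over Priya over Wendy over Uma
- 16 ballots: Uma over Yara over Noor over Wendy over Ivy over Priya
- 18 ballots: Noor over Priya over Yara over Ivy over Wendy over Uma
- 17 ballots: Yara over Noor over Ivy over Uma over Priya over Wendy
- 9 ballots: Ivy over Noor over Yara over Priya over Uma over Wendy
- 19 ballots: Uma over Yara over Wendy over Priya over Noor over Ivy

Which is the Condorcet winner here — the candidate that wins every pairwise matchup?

Yara vs Noor: 62–27
Yara vs Ivy: 70–19
Yara vs Priya: 71–18
Yara vs Wendy: 89–0
Yara vs Uma: 54–35
Yara beats every other candidate.

Yara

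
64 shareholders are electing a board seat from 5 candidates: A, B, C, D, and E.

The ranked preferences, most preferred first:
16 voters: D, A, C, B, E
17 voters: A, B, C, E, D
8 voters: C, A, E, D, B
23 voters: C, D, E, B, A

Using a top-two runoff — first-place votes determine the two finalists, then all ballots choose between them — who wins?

A

Round 1 first-place votes: A 17, B 0, C 31, D 16, E 0. C and A advance.
Runoff: C is ranked above A on 31 ballots, A above C on 33.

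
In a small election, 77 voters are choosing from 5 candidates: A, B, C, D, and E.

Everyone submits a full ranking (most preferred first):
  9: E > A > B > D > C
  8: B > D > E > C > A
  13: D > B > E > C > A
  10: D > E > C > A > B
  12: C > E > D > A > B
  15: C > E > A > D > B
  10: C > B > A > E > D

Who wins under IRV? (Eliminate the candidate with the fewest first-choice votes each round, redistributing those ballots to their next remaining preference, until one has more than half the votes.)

Round 1: A 0, B 8, C 37, D 23, E 9. A eliminated.
Round 2: B 8, C 37, D 23, E 9. B eliminated.
Round 3: C 37, D 31, E 9. E eliminated.
Round 4: C 37, D 40. D has a majority (≥39).

D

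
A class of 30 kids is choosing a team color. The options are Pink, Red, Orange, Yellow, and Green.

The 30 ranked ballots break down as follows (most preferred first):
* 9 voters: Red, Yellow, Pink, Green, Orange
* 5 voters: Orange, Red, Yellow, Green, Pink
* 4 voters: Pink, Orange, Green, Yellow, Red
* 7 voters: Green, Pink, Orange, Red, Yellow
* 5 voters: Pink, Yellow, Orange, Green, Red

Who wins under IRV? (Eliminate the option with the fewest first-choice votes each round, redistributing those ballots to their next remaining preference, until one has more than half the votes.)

Pink

Round 1: Pink 9, Red 9, Orange 5, Yellow 0, Green 7. Yellow eliminated.
Round 2: Pink 9, Red 9, Orange 5, Green 7. Orange eliminated.
Round 3: Pink 9, Red 14, Green 7. Green eliminated.
Round 4: Pink 16, Red 14. Pink has a majority (≥16).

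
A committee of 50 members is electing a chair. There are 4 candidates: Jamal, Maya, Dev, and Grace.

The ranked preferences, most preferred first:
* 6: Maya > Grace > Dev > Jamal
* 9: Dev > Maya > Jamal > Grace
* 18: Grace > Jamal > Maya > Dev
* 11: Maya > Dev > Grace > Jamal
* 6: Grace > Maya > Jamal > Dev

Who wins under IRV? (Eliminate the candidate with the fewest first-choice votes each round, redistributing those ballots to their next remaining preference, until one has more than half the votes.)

Maya

Round 1: Jamal 0, Maya 17, Dev 9, Grace 24. Jamal eliminated.
Round 2: Maya 17, Dev 9, Grace 24. Dev eliminated.
Round 3: Maya 26, Grace 24. Maya has a majority (≥26).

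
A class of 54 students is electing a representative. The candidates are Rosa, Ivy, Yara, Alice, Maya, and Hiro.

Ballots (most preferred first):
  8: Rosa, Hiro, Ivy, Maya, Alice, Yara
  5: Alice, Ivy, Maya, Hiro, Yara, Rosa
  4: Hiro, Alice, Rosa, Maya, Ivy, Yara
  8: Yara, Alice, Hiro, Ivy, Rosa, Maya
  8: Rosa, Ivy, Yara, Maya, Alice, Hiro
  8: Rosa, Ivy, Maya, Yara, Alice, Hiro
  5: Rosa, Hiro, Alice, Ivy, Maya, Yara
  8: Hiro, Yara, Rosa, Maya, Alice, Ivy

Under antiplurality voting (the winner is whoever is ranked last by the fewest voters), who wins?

Alice

Last-place votes: Rosa 5, Ivy 8, Yara 17, Alice 0, Maya 8, Hiro 16.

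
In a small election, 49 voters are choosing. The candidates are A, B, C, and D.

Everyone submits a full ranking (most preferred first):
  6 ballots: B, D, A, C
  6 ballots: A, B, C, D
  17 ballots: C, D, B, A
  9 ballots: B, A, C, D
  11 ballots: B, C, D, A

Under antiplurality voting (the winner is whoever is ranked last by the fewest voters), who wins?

B

Last-place votes: A 28, B 0, C 6, D 15.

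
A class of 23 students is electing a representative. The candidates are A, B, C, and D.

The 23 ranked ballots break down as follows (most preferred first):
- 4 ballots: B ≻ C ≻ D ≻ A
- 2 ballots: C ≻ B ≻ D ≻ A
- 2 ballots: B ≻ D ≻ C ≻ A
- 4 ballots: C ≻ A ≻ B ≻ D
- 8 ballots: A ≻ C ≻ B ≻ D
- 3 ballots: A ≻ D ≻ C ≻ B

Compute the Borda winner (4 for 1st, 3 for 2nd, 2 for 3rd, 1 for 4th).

C

A: 4×1 + 2×1 + 2×1 + 4×3 + 8×4 + 3×4 = 64
B: 4×4 + 2×3 + 2×4 + 4×2 + 8×2 + 3×1 = 57
C: 4×3 + 2×4 + 2×2 + 4×4 + 8×3 + 3×2 = 70
D: 4×2 + 2×2 + 2×3 + 4×1 + 8×1 + 3×3 = 39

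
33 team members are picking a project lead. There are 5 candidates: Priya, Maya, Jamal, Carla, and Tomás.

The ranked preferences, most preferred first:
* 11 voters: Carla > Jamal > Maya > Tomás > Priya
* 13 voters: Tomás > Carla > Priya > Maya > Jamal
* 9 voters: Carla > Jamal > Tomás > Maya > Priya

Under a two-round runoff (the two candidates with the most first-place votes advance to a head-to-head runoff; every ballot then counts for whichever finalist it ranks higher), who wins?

Carla

Round 1 first-place votes: Priya 0, Maya 0, Jamal 0, Carla 20, Tomás 13. Carla and Tomás advance.
Runoff: Carla is ranked above Tomás on 20 ballots, Tomás above Carla on 13.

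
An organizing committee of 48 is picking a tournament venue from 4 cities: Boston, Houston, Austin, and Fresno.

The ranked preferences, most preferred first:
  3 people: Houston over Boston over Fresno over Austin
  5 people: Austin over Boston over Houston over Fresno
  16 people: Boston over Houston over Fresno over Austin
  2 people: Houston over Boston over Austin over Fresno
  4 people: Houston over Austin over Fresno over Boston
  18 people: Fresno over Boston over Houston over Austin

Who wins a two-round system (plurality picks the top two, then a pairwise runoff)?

Round 1 first-place votes: Boston 16, Houston 9, Austin 5, Fresno 18. Fresno and Boston advance.
Runoff: Fresno is ranked above Boston on 22 ballots, Boston above Fresno on 26.

Boston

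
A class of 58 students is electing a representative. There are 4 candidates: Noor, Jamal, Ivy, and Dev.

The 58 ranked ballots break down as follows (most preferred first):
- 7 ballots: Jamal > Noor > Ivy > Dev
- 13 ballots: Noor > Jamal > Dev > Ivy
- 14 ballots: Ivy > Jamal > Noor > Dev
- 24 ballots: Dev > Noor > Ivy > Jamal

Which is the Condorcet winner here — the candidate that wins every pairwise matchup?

Noor vs Jamal: 37–21
Noor vs Ivy: 44–14
Noor vs Dev: 34–24
Noor beats every other candidate.

Noor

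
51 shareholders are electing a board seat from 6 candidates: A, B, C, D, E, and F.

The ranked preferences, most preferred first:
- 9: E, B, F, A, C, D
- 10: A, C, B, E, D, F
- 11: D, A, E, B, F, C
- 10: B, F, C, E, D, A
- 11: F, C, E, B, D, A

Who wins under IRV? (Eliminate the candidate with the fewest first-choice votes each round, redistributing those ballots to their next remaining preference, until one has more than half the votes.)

Round 1: A 10, B 10, C 0, D 11, E 9, F 11. C eliminated.
Round 2: A 10, B 10, D 11, E 9, F 11. E eliminated.
Round 3: A 10, B 19, D 11, F 11. A eliminated.
Round 4: B 29, D 11, F 11. B has a majority (≥26).

B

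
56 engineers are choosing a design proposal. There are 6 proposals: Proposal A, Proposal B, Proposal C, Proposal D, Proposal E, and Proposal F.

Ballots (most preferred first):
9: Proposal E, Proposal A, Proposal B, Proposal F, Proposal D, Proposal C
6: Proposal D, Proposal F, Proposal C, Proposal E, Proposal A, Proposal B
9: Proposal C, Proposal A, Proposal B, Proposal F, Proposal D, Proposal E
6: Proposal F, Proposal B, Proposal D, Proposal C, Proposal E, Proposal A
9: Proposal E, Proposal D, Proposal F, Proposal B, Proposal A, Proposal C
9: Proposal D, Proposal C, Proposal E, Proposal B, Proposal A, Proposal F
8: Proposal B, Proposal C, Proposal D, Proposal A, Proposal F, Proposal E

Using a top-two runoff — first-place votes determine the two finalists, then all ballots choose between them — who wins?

Round 1 first-place votes: Proposal A 0, Proposal B 8, Proposal C 9, Proposal D 15, Proposal E 18, Proposal F 6. Proposal E and Proposal D advance.
Runoff: Proposal E is ranked above Proposal D on 18 ballots, Proposal D above Proposal E on 38.

Proposal D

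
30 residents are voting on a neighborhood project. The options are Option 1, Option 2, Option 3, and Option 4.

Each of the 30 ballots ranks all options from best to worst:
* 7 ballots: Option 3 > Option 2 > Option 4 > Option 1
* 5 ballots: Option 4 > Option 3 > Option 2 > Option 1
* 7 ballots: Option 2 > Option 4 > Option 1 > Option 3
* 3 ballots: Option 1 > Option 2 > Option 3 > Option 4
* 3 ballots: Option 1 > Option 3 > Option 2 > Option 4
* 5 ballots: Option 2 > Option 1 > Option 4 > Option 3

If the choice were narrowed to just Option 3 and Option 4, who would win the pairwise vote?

Option 4

Option 3 is ranked above Option 4 on 13 ballots; Option 4 above Option 3 on 17.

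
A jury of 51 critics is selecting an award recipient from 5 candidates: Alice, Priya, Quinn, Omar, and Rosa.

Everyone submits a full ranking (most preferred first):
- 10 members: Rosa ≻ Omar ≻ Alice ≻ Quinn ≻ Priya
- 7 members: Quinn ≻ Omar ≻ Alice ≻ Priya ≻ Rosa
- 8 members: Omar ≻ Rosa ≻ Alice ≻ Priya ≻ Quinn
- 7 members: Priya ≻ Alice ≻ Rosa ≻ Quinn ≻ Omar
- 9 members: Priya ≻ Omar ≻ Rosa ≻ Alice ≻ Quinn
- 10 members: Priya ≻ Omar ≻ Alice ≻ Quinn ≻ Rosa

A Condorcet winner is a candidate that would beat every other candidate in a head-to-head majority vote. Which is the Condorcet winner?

Priya vs Alice: 26–25
Priya vs Quinn: 34–17
Priya vs Omar: 26–25
Priya vs Rosa: 33–18
Priya beats every other candidate.

Priya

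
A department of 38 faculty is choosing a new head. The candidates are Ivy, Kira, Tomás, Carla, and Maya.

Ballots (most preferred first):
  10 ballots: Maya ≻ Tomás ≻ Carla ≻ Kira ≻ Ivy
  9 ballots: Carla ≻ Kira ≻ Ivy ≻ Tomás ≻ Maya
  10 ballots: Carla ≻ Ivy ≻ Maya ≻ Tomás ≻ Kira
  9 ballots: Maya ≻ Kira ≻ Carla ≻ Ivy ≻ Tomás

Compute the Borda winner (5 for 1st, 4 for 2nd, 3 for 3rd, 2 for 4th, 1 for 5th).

Ivy: 10×1 + 9×3 + 10×4 + 9×2 = 95
Kira: 10×2 + 9×4 + 10×1 + 9×4 = 102
Tomás: 10×4 + 9×2 + 10×2 + 9×1 = 87
Carla: 10×3 + 9×5 + 10×5 + 9×3 = 152
Maya: 10×5 + 9×1 + 10×3 + 9×5 = 134

Carla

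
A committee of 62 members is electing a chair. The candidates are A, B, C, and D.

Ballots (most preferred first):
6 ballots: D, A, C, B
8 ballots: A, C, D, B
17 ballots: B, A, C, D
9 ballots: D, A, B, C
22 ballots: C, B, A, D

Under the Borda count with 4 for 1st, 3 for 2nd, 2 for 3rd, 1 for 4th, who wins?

A

A: 6×3 + 8×4 + 17×3 + 9×3 + 22×2 = 172
B: 6×1 + 8×1 + 17×4 + 9×2 + 22×3 = 166
C: 6×2 + 8×3 + 17×2 + 9×1 + 22×4 = 167
D: 6×4 + 8×2 + 17×1 + 9×4 + 22×1 = 115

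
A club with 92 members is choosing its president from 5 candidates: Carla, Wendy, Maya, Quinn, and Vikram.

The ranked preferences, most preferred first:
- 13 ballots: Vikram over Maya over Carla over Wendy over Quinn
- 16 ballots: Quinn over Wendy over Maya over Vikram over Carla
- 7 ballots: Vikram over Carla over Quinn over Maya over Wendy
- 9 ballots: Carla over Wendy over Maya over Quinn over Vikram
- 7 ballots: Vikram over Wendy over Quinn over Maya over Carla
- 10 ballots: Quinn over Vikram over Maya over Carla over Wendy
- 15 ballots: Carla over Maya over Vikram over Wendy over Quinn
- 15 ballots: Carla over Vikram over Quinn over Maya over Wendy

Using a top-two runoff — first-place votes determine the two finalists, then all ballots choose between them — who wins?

Vikram

Round 1 first-place votes: Carla 39, Wendy 0, Maya 0, Quinn 26, Vikram 27. Carla and Vikram advance.
Runoff: Carla is ranked above Vikram on 39 ballots, Vikram above Carla on 53.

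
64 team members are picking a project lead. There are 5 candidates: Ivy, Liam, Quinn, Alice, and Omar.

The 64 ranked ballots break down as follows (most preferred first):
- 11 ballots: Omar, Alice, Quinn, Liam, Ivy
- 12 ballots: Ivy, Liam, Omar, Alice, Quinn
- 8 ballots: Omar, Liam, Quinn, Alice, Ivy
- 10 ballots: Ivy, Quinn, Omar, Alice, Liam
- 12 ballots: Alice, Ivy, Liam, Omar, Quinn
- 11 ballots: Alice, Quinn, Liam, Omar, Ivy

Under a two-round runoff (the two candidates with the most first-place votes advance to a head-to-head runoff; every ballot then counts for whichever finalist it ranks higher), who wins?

Alice

Round 1 first-place votes: Ivy 22, Liam 0, Quinn 0, Alice 23, Omar 19. Alice and Ivy advance.
Runoff: Alice is ranked above Ivy on 42 ballots, Ivy above Alice on 22.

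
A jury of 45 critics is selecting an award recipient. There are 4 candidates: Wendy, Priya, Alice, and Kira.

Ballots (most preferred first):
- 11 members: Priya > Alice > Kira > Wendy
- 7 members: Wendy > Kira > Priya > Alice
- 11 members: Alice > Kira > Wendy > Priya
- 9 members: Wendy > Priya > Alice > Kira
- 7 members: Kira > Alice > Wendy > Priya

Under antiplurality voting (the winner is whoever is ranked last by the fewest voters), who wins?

Alice

Last-place votes: Wendy 11, Priya 18, Alice 7, Kira 9.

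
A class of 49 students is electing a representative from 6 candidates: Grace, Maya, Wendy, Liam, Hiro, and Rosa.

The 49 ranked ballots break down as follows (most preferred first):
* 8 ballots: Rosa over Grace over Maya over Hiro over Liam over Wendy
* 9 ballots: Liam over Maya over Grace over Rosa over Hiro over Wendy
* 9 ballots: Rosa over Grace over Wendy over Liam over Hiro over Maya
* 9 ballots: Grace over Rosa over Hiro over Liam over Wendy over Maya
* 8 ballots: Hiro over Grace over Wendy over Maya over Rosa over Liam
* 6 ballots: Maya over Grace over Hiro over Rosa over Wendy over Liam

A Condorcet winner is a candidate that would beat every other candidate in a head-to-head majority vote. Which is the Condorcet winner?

Grace vs Maya: 34–15
Grace vs Wendy: 49–0
Grace vs Liam: 40–9
Grace vs Hiro: 41–8
Grace vs Rosa: 32–17
Grace beats every other candidate.

Grace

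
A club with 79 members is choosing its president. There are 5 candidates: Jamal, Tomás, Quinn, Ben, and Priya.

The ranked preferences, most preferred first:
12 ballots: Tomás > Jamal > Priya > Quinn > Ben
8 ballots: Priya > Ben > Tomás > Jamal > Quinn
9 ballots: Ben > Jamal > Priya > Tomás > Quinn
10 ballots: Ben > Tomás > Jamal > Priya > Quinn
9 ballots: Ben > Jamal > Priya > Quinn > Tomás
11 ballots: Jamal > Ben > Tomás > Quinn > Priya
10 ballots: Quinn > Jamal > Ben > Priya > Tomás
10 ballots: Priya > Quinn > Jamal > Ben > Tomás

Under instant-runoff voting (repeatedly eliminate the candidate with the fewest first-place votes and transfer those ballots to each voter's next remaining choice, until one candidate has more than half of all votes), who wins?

Round 1: Jamal 11, Tomás 12, Quinn 10, Ben 28, Priya 18. Quinn eliminated.
Round 2: Jamal 21, Tomás 12, Ben 28, Priya 18. Tomás eliminated.
Round 3: Jamal 33, Ben 28, Priya 18. Priya eliminated.
Round 4: Jamal 43, Ben 36. Jamal has a majority (≥40).

Jamal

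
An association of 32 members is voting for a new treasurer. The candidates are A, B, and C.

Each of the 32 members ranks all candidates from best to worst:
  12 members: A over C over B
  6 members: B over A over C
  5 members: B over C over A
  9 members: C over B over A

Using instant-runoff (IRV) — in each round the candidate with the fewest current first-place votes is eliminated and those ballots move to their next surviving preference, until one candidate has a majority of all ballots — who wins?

Round 1: A 12, B 11, C 9. C eliminated.
Round 2: A 12, B 20. B has a majority (≥17).

B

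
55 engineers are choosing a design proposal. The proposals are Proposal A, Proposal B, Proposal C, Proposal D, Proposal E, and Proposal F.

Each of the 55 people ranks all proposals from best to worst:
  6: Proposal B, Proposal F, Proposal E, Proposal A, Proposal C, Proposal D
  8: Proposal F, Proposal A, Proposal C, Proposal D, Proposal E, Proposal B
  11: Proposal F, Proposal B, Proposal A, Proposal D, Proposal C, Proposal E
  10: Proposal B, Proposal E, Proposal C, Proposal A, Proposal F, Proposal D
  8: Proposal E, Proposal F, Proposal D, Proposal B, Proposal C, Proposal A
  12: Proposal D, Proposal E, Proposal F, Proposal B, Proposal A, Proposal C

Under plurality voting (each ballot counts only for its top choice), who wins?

First-place votes: Proposal A 0, Proposal B 16, Proposal C 0, Proposal D 12, Proposal E 8, Proposal F 19.

Proposal F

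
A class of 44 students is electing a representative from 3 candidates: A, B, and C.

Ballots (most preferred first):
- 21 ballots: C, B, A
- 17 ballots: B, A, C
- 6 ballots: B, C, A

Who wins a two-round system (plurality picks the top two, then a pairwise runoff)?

B

Round 1 first-place votes: A 0, B 23, C 21. B and C advance.
Runoff: B is ranked above C on 23 ballots, C above B on 21.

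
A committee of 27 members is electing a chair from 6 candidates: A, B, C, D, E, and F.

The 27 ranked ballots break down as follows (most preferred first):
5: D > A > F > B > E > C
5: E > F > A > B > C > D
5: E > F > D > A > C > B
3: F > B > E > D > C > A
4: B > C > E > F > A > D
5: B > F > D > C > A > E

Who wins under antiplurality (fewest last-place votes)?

F

Last-place votes: A 3, B 5, C 5, D 9, E 5, F 0.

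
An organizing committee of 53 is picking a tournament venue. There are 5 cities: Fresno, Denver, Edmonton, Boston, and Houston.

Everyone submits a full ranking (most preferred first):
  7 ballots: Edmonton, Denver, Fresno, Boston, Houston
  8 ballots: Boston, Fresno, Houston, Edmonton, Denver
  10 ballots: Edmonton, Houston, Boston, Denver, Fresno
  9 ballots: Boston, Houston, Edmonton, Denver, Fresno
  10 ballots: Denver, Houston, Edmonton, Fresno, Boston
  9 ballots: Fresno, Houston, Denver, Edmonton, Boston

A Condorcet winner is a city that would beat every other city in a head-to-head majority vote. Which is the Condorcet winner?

Houston

Houston vs Fresno: 29–24
Houston vs Denver: 36–17
Houston vs Edmonton: 36–17
Houston vs Boston: 29–24
Houston beats every other city.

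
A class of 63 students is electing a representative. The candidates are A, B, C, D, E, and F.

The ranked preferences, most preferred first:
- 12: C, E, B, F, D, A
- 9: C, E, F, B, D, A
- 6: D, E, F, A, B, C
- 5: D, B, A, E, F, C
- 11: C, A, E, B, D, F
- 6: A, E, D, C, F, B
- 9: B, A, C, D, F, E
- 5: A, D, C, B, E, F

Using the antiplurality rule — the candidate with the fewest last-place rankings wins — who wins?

D

Last-place votes: A 21, B 6, C 11, D 0, E 9, F 16.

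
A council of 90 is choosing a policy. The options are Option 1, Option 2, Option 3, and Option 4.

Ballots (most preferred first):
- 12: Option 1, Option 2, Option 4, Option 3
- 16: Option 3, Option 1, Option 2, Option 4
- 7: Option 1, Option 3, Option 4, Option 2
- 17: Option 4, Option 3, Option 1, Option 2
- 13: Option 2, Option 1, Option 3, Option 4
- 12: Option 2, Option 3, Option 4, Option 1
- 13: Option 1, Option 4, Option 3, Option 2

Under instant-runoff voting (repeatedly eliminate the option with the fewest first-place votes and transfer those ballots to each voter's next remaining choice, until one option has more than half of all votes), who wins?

Option 1

Round 1: Option 1 32, Option 2 25, Option 3 16, Option 4 17. Option 3 eliminated.
Round 2: Option 1 48, Option 2 25, Option 4 17. Option 1 has a majority (≥46).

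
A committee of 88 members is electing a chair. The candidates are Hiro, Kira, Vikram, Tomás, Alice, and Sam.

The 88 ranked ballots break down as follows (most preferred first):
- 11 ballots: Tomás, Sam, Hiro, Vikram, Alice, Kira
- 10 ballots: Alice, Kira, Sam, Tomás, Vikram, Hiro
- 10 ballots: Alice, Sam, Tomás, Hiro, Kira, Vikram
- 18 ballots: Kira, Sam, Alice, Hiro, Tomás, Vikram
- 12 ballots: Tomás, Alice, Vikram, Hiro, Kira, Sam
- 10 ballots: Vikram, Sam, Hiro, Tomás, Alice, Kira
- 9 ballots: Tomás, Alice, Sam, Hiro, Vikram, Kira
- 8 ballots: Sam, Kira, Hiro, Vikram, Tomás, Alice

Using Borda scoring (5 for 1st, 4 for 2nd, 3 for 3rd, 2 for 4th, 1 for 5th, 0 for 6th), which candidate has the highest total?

Sam

Hiro: 11×3 + 10×0 + 10×2 + 18×2 + 12×2 + 10×3 + 9×2 + 8×3 = 185
Kira: 11×0 + 10×4 + 10×1 + 18×5 + 12×1 + 10×0 + 9×0 + 8×4 = 184
Vikram: 11×2 + 10×1 + 10×0 + 18×0 + 12×3 + 10×5 + 9×1 + 8×2 = 143
Tomás: 11×5 + 10×2 + 10×3 + 18×1 + 12×5 + 10×2 + 9×5 + 8×1 = 256
Alice: 11×1 + 10×5 + 10×5 + 18×3 + 12×4 + 10×1 + 9×4 + 8×0 = 259
Sam: 11×4 + 10×3 + 10×4 + 18×4 + 12×0 + 10×4 + 9×3 + 8×5 = 293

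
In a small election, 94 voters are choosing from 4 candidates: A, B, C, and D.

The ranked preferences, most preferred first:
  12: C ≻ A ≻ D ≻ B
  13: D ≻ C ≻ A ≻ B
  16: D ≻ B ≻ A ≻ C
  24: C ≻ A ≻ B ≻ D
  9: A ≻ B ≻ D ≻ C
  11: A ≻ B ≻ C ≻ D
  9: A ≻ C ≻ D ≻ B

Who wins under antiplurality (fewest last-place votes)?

Last-place votes: A 0, B 34, C 25, D 35.

A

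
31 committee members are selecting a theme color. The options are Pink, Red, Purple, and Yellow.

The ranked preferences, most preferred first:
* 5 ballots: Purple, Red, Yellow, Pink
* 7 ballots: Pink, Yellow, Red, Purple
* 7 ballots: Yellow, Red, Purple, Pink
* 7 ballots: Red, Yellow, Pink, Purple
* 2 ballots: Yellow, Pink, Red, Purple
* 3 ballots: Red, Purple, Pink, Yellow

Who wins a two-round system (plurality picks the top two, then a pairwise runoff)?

Yellow

Round 1 first-place votes: Pink 7, Red 10, Purple 5, Yellow 9. Red and Yellow advance.
Runoff: Red is ranked above Yellow on 15 ballots, Yellow above Red on 16.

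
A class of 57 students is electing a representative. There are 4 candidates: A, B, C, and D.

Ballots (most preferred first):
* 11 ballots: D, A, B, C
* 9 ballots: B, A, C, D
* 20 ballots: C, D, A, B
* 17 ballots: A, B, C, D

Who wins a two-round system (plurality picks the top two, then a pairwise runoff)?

Round 1 first-place votes: A 17, B 9, C 20, D 11. C and A advance.
Runoff: C is ranked above A on 20 ballots, A above C on 37.

A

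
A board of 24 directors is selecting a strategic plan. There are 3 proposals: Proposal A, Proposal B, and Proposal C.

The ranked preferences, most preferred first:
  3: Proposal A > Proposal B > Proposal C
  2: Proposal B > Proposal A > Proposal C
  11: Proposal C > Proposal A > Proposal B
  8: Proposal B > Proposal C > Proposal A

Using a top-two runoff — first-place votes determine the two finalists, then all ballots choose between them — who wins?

Proposal B

Round 1 first-place votes: Proposal A 3, Proposal B 10, Proposal C 11. Proposal C and Proposal B advance.
Runoff: Proposal C is ranked above Proposal B on 11 ballots, Proposal B above Proposal C on 13.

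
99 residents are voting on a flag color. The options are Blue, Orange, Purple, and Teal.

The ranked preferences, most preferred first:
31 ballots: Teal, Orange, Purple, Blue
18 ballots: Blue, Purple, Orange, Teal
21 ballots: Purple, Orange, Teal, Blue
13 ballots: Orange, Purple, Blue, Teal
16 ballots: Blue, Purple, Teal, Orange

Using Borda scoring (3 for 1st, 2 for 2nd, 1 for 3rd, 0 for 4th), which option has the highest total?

Blue: 31×0 + 18×3 + 21×0 + 13×1 + 16×3 = 115
Orange: 31×2 + 18×1 + 21×2 + 13×3 + 16×0 = 161
Purple: 31×1 + 18×2 + 21×3 + 13×2 + 16×2 = 188
Teal: 31×3 + 18×0 + 21×1 + 13×0 + 16×1 = 130

Purple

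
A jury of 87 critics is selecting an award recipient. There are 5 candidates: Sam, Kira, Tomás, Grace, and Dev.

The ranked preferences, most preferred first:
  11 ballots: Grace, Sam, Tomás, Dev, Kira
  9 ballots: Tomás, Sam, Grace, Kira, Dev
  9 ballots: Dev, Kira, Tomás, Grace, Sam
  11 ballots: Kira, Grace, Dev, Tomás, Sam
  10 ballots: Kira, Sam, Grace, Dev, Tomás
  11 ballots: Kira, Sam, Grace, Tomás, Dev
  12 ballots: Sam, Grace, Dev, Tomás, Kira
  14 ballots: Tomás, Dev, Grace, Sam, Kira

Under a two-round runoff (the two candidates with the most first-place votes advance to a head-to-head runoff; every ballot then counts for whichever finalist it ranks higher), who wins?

Tomás

Round 1 first-place votes: Sam 12, Kira 32, Tomás 23, Grace 11, Dev 9. Kira and Tomás advance.
Runoff: Kira is ranked above Tomás on 41 ballots, Tomás above Kira on 46.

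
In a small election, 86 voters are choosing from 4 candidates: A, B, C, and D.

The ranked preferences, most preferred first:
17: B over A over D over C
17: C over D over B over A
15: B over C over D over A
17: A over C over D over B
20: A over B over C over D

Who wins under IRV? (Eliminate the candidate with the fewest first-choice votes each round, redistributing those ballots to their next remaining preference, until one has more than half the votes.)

Round 1: A 37, B 32, C 17, D 0. D eliminated.
Round 2: A 37, B 32, C 17. C eliminated.
Round 3: A 37, B 49. B has a majority (≥44).

B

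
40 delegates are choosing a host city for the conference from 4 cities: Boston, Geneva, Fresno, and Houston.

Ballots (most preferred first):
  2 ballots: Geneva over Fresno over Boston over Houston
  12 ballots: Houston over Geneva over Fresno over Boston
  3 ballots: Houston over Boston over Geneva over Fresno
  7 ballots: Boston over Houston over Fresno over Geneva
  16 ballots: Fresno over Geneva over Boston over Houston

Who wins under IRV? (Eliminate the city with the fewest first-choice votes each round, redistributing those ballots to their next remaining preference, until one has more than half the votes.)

Round 1: Boston 7, Geneva 2, Fresno 16, Houston 15. Geneva eliminated.
Round 2: Boston 7, Fresno 18, Houston 15. Boston eliminated.
Round 3: Fresno 18, Houston 22. Houston has a majority (≥21).

Houston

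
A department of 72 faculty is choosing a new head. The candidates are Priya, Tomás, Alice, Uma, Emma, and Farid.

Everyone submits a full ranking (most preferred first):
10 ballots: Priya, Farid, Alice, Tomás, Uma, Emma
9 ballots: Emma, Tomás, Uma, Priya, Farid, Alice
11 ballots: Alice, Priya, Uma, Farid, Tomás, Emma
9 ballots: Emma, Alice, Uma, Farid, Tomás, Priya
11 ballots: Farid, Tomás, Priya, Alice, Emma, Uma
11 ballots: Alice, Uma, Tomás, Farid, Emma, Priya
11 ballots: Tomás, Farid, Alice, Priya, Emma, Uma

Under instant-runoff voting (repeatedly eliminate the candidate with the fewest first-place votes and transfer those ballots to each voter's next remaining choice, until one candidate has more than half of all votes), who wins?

Round 1: Priya 10, Tomás 11, Alice 22, Uma 0, Emma 18, Farid 11. Uma eliminated.
Round 2: Priya 10, Tomás 11, Alice 22, Emma 18, Farid 11. Priya eliminated.
Round 3: Tomás 11, Alice 22, Emma 18, Farid 21. Tomás eliminated.
Round 4: Alice 22, Emma 18, Farid 32. Emma eliminated.
Round 5: Alice 31, Farid 41. Farid has a majority (≥37).

Farid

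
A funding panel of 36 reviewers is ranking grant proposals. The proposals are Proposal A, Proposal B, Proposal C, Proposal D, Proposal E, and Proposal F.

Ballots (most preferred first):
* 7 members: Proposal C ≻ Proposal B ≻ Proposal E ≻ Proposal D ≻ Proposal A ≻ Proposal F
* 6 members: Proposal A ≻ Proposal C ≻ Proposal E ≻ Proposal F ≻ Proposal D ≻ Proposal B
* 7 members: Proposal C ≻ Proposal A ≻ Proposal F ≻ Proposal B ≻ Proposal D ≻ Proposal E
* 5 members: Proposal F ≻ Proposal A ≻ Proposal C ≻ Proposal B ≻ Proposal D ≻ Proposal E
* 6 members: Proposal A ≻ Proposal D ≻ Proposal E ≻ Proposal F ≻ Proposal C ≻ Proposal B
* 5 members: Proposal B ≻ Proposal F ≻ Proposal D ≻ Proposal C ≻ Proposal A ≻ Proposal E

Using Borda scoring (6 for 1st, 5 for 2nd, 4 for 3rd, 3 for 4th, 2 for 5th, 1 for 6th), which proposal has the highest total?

Proposal A: 7×2 + 6×6 + 7×5 + 5×5 + 6×6 + 5×2 = 156
Proposal B: 7×5 + 6×1 + 7×3 + 5×3 + 6×1 + 5×6 = 113
Proposal C: 7×6 + 6×5 + 7×6 + 5×4 + 6×2 + 5×3 = 161
Proposal D: 7×3 + 6×2 + 7×2 + 5×2 + 6×5 + 5×4 = 107
Proposal E: 7×4 + 6×4 + 7×1 + 5×1 + 6×4 + 5×1 = 93
Proposal F: 7×1 + 6×3 + 7×4 + 5×6 + 6×3 + 5×5 = 126

Proposal C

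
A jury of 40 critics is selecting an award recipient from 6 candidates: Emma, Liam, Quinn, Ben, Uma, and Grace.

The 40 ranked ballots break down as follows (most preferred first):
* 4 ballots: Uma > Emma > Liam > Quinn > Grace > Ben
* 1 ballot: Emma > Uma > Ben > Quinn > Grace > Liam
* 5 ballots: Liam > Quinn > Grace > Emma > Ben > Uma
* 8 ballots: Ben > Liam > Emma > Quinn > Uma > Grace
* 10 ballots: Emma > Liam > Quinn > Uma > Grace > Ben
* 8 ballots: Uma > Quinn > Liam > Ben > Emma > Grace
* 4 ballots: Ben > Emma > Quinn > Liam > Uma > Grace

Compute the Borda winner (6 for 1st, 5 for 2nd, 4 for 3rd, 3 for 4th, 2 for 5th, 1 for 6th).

Emma: 4×5 + 1×6 + 5×3 + 8×4 + 10×6 + 8×2 + 4×5 = 169
Liam: 4×4 + 1×1 + 5×6 + 8×5 + 10×5 + 8×4 + 4×3 = 181
Quinn: 4×3 + 1×3 + 5×5 + 8×3 + 10×4 + 8×5 + 4×4 = 160
Ben: 4×1 + 1×4 + 5×2 + 8×6 + 10×1 + 8×3 + 4×6 = 124
Uma: 4×6 + 1×5 + 5×1 + 8×2 + 10×3 + 8×6 + 4×2 = 136
Grace: 4×2 + 1×2 + 5×4 + 8×1 + 10×2 + 8×1 + 4×1 = 70

Liam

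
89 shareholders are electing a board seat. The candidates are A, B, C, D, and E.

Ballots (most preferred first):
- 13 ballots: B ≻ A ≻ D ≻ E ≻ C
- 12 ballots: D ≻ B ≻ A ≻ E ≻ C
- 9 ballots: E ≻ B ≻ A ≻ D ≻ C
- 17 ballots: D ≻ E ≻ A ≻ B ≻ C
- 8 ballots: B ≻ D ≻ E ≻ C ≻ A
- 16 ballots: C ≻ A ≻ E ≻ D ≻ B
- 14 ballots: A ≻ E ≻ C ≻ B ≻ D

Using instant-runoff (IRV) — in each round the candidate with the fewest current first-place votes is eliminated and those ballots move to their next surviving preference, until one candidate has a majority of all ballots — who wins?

B

Round 1: A 14, B 21, C 16, D 29, E 9. E eliminated.
Round 2: A 14, B 30, C 16, D 29. A eliminated.
Round 3: B 30, C 30, D 29. D eliminated.
Round 4: B 59, C 30. B has a majority (≥45).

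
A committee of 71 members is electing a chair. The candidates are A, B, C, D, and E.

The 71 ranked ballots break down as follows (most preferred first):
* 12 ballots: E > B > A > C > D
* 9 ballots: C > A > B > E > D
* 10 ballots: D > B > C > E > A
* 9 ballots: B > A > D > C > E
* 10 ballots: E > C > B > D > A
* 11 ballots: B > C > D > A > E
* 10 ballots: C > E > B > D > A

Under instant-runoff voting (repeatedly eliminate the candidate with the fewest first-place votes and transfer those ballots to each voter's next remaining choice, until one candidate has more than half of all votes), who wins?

Round 1: A 0, B 20, C 19, D 10, E 22. A eliminated.
Round 2: B 20, C 19, D 10, E 22. D eliminated.
Round 3: B 30, C 19, E 22. C eliminated.
Round 4: B 39, E 32. B has a majority (≥36).

B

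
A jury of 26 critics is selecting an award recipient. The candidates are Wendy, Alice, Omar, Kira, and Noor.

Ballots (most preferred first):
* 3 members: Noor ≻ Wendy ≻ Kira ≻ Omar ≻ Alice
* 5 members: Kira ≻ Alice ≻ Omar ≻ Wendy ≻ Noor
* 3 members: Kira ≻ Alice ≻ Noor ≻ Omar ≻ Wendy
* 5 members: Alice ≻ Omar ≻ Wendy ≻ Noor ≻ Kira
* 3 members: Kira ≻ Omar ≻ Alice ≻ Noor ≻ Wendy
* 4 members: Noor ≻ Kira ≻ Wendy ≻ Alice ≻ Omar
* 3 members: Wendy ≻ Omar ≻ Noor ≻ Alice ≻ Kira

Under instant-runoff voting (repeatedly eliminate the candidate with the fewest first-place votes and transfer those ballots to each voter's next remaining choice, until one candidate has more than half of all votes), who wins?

Noor

Round 1: Wendy 3, Alice 5, Omar 0, Kira 11, Noor 7. Omar eliminated.
Round 2: Wendy 3, Alice 5, Kira 11, Noor 7. Wendy eliminated.
Round 3: Alice 5, Kira 11, Noor 10. Alice eliminated.
Round 4: Kira 11, Noor 15. Noor has a majority (≥14).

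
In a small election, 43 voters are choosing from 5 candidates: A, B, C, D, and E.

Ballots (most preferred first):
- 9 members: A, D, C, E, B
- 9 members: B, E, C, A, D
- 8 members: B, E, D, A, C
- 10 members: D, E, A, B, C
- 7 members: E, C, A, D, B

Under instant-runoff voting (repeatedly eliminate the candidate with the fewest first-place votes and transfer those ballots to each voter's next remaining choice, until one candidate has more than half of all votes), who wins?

A

Round 1: A 9, B 17, C 0, D 10, E 7. C eliminated.
Round 2: A 9, B 17, D 10, E 7. E eliminated.
Round 3: A 16, B 17, D 10. D eliminated.
Round 4: A 26, B 17. A has a majority (≥22).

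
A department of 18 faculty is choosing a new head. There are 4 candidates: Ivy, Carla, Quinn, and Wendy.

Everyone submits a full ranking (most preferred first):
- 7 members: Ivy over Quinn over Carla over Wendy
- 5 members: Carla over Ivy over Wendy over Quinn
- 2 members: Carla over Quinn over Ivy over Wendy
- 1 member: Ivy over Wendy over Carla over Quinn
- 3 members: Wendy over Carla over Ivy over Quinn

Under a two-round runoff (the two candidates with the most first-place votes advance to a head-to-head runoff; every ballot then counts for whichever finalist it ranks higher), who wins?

Round 1 first-place votes: Ivy 8, Carla 7, Quinn 0, Wendy 3. Ivy and Carla advance.
Runoff: Ivy is ranked above Carla on 8 ballots, Carla above Ivy on 10.

Carla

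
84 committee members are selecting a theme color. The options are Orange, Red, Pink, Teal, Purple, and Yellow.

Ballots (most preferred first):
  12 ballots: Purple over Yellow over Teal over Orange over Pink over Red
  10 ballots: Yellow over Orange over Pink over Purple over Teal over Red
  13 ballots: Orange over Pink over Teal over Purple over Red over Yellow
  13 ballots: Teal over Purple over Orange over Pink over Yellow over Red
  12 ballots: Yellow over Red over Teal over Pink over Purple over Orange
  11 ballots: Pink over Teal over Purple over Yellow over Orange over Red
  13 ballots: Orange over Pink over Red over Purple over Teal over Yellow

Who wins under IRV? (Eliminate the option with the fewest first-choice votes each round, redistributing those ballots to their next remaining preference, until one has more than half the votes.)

Round 1: Orange 26, Red 0, Pink 11, Teal 13, Purple 12, Yellow 22. Red eliminated.
Round 2: Orange 26, Pink 11, Teal 13, Purple 12, Yellow 22. Pink eliminated.
Round 3: Orange 26, Teal 24, Purple 12, Yellow 22. Purple eliminated.
Round 4: Orange 26, Teal 24, Yellow 34. Teal eliminated.
Round 5: Orange 39, Yellow 45. Yellow has a majority (≥43).

Yellow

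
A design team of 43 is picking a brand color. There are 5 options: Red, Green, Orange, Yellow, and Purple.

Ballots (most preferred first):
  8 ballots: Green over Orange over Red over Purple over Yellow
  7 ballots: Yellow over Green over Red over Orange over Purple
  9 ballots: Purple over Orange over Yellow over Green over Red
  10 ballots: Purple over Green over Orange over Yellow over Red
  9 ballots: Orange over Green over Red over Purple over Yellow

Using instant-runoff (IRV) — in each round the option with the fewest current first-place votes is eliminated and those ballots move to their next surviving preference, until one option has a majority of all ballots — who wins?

Round 1: Red 0, Green 8, Orange 9, Yellow 7, Purple 19. Red eliminated.
Round 2: Green 8, Orange 9, Yellow 7, Purple 19. Yellow eliminated.
Round 3: Green 15, Orange 9, Purple 19. Orange eliminated.
Round 4: Green 24, Purple 19. Green has a majority (≥22).

Green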